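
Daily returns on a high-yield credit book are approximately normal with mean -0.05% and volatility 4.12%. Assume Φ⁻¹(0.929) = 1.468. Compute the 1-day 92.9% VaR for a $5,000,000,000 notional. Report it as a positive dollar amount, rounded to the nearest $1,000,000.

VaR = −μ + z·σ = −(-0.05%) + 1.468 × 4.12% = 6.098%.
On $5,000,000,000: 0.06098 × $5,000,000,000 = $304,900,000.

$305,000,000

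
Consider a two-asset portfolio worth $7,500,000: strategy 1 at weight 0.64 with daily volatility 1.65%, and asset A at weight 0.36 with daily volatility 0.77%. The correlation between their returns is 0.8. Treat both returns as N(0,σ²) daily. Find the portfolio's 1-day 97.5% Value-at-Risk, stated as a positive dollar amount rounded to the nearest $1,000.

σ_p² = 0.64²·1.65² + 0.36²·0.77² + 2·0.8·0.64·0.36·1.65·0.77 = 1.6603 (%²).
σ_p = √1.6603 = 1.289%.
At 97.5%, z = 1.960.
VaR = 1.960 × 1.289% = 2.526%; on $7,500,000 that is $189,450.

$189,000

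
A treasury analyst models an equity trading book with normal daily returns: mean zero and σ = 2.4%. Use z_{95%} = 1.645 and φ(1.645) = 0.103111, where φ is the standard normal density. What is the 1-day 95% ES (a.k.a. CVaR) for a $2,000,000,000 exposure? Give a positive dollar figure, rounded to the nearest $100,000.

Tail multiplier: φ(z)/(1−α) = 0.103111 / 0.05 = 2.062.
ES = 2.4% × 2.062 = 4.949%.
On $2,000,000,000: 0.04949 × $2,000,000,000 = $98,980,000.

$99,000,000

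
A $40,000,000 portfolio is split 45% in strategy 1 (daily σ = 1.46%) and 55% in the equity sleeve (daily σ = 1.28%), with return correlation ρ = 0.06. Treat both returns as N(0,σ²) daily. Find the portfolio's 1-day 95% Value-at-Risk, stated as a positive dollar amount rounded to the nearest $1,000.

$652,000

σ_p² = 0.45²·1.46² + 0.55²·1.28² + 2·0.06·0.45·0.55·1.46·1.28 = 0.9828 (%²).
σ_p = √0.9828 = 0.991%.
At 95%, z = 1.645.
VaR = 1.645 × 0.991% = 1.630%; on $40,000,000 that is $652,000.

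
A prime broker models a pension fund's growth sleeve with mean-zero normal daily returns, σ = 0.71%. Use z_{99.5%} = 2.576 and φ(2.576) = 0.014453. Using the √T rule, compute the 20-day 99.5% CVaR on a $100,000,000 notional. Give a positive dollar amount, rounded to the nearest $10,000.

σ_{20d} = 0.71% × √20 = 3.175%.
ES multiplier = φ(z)/(1−α) = 0.014453/0.005 = 2.891.
ES = 3.175% × 2.891 = 9.179%; on $100,000,000: $9,179,000.

$9,180,000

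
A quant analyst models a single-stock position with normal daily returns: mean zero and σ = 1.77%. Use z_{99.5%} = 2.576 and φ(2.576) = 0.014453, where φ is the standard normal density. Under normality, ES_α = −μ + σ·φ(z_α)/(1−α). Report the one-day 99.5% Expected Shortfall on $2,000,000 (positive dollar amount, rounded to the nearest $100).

$102,300

Tail multiplier: φ(z)/(1−α) = 0.014453 / 0.005 = 2.891.
ES = 1.77% × 2.891 = 5.117%.
On $2,000,000: 0.05117 × $2,000,000 = $102,340.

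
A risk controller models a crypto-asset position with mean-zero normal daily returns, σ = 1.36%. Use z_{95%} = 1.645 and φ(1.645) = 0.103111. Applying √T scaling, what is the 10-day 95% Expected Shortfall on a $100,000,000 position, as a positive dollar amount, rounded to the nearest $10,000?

$8,870,000

σ_{10d} = 1.36% × √10 = 4.301%.
ES multiplier = φ(z)/(1−α) = 0.103111/0.05 = 2.062.
ES = 4.301% × 2.062 = 8.869%; on $100,000,000: $8,869,000.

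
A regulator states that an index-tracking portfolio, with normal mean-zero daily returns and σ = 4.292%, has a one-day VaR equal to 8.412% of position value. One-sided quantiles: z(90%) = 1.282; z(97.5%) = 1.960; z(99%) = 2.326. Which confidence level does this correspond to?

Implied z = VaR/σ = 8.412 / 4.292 = 1.960.
This matches z(97.5%) = 1.960.

97.5%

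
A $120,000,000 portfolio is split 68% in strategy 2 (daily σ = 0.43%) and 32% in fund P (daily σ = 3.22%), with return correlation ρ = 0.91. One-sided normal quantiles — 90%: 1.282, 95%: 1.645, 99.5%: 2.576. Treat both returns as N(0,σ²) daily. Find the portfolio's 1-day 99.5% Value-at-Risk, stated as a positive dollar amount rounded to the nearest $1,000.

σ_p² = 0.68²·0.43² + 0.32²·3.22² + 2·0.91·0.68·0.32·0.43·3.22 = 1.6956 (%²).
σ_p = √1.6956 = 1.302%.
VaR = 2.576 × 1.302% = 3.354%; on $120,000,000 that is $4,024,800.

$4,025,000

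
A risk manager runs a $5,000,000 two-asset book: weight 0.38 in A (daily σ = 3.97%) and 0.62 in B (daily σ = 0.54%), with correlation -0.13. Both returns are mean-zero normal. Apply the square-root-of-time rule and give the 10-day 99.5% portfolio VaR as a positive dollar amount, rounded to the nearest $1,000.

σ_p = √(0.38²·3.97² + 0.62²·0.54² + 2·-0.13·0.38·0.62·3.97·0.54) = 1.502%.
σ_{10d} = 1.502% × √10 = 4.750%.
z(99.5%) = 2.576.
VaR = 2.576 × 4.750% = 12.236%; on $5,000,000 that is $611,800.

$612,000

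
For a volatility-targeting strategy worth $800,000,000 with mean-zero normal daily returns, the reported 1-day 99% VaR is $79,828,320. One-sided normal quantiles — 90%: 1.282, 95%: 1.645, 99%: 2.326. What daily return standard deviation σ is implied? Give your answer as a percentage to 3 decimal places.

4.290%

VaR as a fraction: $79,828,320 / $800,000,000 = 9.979%.
σ = VaR / z = 9.979% / 2.326 = 4.290%.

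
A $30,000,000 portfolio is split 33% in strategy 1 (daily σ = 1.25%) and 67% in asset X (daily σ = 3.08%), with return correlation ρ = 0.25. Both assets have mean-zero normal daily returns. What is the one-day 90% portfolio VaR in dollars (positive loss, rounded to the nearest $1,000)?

$847,000

σ_p² = 0.33²·1.25² + 0.67²·3.08² + 2·0.25·0.33·0.67·1.25·3.08 = 4.8542 (%²).
σ_p = √4.8542 = 2.203%.
At 90%, z = 1.282.
VaR = 1.282 × 2.203% = 2.824%; on $30,000,000 that is $847,200.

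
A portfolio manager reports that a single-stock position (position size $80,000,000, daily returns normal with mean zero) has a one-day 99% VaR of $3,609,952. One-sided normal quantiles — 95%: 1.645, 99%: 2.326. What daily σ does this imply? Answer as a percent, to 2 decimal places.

VaR as a fraction: $3,609,952 / $80,000,000 = 4.512%.
σ = VaR / z = 4.512% / 2.326 = 1.940%.

1.94%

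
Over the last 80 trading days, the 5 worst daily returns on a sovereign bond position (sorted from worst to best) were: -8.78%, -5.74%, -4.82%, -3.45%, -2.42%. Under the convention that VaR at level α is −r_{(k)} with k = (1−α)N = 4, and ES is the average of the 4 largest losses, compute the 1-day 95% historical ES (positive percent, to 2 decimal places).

5.70%

The 4 worst returns sum to -22.79%.
ES = −(-22.79%) / 4 = 5.6975% ≈ 5.70%.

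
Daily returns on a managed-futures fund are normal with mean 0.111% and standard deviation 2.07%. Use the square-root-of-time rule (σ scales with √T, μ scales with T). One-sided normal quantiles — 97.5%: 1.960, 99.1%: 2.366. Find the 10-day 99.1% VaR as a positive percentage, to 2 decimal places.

14.38%

σ_{10d} = 2.07% × √10 = 6.546%; μ_{10d} = 10 × 0.111% = 1.110%.
VaR = −(1.110%) + 2.366 × 6.546% = 14.378%.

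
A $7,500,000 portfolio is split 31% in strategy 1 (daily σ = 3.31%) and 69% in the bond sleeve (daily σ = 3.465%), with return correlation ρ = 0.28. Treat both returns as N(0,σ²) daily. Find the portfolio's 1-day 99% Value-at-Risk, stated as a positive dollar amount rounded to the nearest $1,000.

$498,000

σ_p² = 0.31²·3.31² + 0.69²·3.465² + 2·0.28·0.31·0.69·3.31·3.465 = 8.1429 (%²).
σ_p = √8.1429 = 2.854%.
At 99%, z = 2.326.
VaR = 2.326 × 2.854% = 6.638%; on $7,500,000 that is $497,850.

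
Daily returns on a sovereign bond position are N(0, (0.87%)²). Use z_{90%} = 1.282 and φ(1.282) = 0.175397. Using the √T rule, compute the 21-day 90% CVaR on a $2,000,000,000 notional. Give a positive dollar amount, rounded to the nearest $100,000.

σ_{21d} = 0.87% × √21 = 3.987%.
ES multiplier = φ(z)/(1−α) = 0.175397/0.1 = 1.754.
ES = 3.987% × 1.754 = 6.993%; on $2,000,000,000: $139,860,000.

$139,900,000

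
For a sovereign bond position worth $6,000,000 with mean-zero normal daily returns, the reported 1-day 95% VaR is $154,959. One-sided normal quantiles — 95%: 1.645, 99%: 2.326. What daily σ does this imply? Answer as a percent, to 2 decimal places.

1.57%

VaR as a fraction: $154,959 / $6,000,000 = 2.583%.
σ = VaR / z = 2.583% / 1.645 = 1.570%.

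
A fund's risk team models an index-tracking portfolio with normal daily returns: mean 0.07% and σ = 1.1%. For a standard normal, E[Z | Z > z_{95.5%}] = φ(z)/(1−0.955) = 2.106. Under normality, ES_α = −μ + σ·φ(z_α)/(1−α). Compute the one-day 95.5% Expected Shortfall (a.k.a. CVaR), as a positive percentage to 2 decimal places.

ES = −(0.07%) + 1.1% × 2.106 = 2.247%.

2.25%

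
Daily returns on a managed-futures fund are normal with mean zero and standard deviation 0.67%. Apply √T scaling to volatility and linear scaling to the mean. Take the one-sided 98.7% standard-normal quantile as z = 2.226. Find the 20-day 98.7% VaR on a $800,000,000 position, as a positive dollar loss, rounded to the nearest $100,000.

$53,400,000

σ_{20d} = 0.67% × √20 = 2.996%.
VaR = 2.226 × 2.996% = 6.669%.
On $800,000,000: 0.06669 × $800,000,000 = $53,352,000.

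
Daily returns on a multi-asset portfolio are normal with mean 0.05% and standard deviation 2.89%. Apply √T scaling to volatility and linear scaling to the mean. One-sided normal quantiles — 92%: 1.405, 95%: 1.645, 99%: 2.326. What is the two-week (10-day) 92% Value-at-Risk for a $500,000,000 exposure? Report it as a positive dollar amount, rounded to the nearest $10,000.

$61,700,000

σ_{10d} = 2.89% × √10 = 9.139%; μ_{10d} = 10 × 0.05% = 0.500%.
VaR = −(0.500%) + 1.405 × 9.139% = 12.340%.
On $500,000,000: 0.12340 × $500,000,000 = $61,700,000.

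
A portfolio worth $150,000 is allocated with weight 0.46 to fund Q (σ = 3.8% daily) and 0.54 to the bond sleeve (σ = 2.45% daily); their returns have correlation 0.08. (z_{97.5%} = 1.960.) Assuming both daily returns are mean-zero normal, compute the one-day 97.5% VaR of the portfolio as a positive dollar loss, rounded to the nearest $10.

$6,690

σ_p² = 0.46²·3.8² + 0.54²·2.45² + 2·0.08·0.46·0.54·3.8·2.45 = 5.1758 (%²).
σ_p = √5.1758 = 2.275%.
VaR = 1.960 × 2.275% = 4.459%; on $150,000 that is $6,688.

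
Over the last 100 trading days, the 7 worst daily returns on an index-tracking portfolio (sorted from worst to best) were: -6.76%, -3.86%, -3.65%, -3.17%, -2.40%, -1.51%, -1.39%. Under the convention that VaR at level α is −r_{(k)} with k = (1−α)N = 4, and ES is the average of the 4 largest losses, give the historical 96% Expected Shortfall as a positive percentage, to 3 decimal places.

4.360%

The 4 worst returns sum to -17.44%.
ES = −(-17.44%) / 4 = 4.36% ≈ 4.360%.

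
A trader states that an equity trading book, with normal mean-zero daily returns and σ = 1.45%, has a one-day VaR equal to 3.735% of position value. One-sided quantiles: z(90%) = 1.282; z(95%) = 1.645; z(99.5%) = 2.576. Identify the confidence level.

99.5%

Implied z = VaR/σ = 3.735 / 1.45 = 2.576.
This matches z(99.5%) = 2.576.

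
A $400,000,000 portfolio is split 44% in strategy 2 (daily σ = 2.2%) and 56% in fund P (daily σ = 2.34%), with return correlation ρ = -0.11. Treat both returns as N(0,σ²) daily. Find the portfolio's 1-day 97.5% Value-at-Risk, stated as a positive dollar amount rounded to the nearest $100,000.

σ_p² = 0.44²·2.2² + 0.56²·2.34² + 2·-0.11·0.44·0.56·2.2·2.34 = 2.3751 (%²).
σ_p = √2.3751 = 1.541%.
At 97.5%, z = 1.960.
VaR = 1.960 × 1.541% = 3.020%; on $400,000,000 that is $12,080,000.

$12,100,000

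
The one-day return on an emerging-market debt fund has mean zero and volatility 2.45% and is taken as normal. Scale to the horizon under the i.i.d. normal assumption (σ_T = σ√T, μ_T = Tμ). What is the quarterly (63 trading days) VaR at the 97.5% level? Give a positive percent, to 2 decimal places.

At 97.5%, z = 1.960.
σ_{63d} = 2.45% × √63 = 19.446%.
VaR = 1.960 × 19.446% = 38.114%.

38.11%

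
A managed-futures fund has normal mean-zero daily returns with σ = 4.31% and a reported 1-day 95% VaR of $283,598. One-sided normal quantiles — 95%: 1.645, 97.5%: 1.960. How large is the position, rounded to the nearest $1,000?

$4,000,000

VaR as a fraction of value: z·σ = 1.645 × 4.31% = 7.08995%.
Position = $283,598 / 0.0708995 = $4,000,000.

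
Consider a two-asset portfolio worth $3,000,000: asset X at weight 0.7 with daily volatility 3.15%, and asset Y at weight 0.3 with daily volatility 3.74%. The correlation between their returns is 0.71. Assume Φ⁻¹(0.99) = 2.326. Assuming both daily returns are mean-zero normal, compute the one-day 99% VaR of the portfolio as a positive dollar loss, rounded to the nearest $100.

$216,600

σ_p² = 0.7²·3.15² + 0.3²·3.74² + 2·0.71·0.7·0.3·3.15·3.74 = 9.6340 (%²).
σ_p = √9.6340 = 3.104%.
VaR = 2.326 × 3.104% = 7.220%; on $3,000,000 that is $216,600.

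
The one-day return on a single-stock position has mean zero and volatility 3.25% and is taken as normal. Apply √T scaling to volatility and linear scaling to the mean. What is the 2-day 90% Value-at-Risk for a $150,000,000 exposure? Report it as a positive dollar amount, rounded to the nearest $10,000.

At 90%, z = 1.282.
σ_{2d} = 3.25% × √2 = 4.596%.
VaR = 1.282 × 4.596% = 5.892%.
On $150,000,000: 0.05892 × $150,000,000 = $8,838,000.

$8,840,000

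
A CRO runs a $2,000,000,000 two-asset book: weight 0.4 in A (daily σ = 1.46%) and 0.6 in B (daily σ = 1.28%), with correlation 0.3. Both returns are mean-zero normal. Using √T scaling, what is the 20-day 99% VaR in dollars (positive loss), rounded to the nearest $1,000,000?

σ_p = √(0.4²·1.46² + 0.6²·1.28² + 2·0.3·0.4·0.6·1.46·1.28) = 1.095%.
σ_{20d} = 1.095% × √20 = 4.897%.
z(99%) = 2.326.
VaR = 2.326 × 4.897% = 11.390%; on $2,000,000,000 that is $227,800,000.

$228,000,000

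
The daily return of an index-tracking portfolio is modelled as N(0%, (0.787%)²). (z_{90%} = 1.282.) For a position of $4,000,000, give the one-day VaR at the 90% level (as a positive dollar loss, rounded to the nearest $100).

$40,400

VaR = z·σ = 1.282 × 0.787% = 1.009%.
On $4,000,000: 0.01009 × $4,000,000 = $40,360.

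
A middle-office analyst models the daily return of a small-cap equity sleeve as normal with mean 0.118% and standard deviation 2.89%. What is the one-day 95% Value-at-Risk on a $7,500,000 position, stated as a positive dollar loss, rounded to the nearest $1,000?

$348,000

At 95% one-sided, z = 1.645.
VaR = −μ + z·σ = −(0.118%) + 1.645 × 2.89% = 4.636%.
On $7,500,000: 0.04636 × $7,500,000 = $347,700.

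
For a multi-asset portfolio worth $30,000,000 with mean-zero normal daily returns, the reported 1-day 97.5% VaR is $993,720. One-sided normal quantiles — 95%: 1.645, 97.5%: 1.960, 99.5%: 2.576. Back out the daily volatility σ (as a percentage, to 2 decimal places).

1.69%

VaR as a fraction: $993,720 / $30,000,000 = 3.312%.
σ = VaR / z = 3.312% / 1.960 = 1.690%.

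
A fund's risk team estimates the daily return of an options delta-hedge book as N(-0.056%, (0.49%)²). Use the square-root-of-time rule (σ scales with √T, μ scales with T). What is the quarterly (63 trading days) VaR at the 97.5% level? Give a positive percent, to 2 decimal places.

11.15%

At 97.5%, z = 1.960.
σ_{63d} = 0.49% × √63 = 3.889%; μ_{63d} = 63 × -0.056% = -3.528%.
VaR = −(-3.528%) + 1.960 × 3.889% = 11.150%.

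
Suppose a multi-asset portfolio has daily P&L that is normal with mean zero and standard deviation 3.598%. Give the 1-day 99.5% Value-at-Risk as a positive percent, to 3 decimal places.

9.268%

At 99.5% one-sided, z = 2.576.
VaR = z·σ = 2.576 × 3.598% = 9.268%.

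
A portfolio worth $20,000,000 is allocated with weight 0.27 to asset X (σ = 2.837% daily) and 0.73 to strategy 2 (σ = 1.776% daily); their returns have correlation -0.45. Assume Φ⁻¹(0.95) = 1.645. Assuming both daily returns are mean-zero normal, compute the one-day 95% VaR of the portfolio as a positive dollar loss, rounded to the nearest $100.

$385,600

σ_p² = 0.27²·2.837² + 0.73²·1.776² + 2·-0.45·0.27·0.73·2.837·1.776 = 1.3738 (%²).
σ_p = √1.3738 = 1.172%.
VaR = 1.645 × 1.172% = 1.928%; on $20,000,000 that is $385,600.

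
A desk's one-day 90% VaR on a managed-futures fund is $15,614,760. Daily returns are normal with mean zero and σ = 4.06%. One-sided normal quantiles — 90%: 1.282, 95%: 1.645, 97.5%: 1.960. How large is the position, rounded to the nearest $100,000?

$300,000,000

VaR as a fraction of value: z·σ = 1.282 × 4.06% = 5.20492%.
Position = $15,614,760 / 0.0520492 = $300,000,000.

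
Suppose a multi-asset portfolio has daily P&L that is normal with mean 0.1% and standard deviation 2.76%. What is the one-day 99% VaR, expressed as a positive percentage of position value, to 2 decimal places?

At 99% one-sided, z = 2.326.
VaR = −μ + z·σ = −(0.1%) + 2.326 × 2.76% = 6.320%.

6.32%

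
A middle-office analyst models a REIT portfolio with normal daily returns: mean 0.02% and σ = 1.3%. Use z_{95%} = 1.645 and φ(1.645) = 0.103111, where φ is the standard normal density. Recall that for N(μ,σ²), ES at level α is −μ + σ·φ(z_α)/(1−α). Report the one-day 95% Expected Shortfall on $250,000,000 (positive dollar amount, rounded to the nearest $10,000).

$6,650,000

Tail multiplier: φ(z)/(1−α) = 0.103111 / 0.05 = 2.062.
ES = −(0.02%) + 1.3% × 2.062 = 2.661%.
On $250,000,000: 0.02661 × $250,000,000 = $6,652,500.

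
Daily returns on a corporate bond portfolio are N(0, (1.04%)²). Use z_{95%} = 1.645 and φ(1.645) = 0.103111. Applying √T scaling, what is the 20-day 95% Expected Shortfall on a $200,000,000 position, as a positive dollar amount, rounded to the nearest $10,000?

$19,180,000

σ_{20d} = 1.04% × √20 = 4.651%.
ES multiplier = φ(z)/(1−α) = 0.103111/0.05 = 2.062.
ES = 4.651% × 2.062 = 9.590%; on $200,000,000: $19,180,000.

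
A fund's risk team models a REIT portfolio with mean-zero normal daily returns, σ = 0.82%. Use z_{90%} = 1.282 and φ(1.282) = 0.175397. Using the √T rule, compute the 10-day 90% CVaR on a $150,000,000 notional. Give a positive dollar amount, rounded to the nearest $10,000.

$6,820,000

σ_{10d} = 0.82% × √10 = 2.593%.
ES multiplier = φ(z)/(1−α) = 0.175397/0.1 = 1.754.
ES = 2.593% × 1.754 = 4.548%; on $150,000,000: $6,822,000.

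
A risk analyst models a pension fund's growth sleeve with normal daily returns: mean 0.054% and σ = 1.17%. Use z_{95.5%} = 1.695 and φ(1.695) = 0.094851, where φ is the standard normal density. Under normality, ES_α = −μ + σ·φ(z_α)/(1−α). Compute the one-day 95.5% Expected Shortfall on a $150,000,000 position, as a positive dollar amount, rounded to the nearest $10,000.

Tail multiplier: φ(z)/(1−α) = 0.094851 / 0.045 = 2.108.
ES = −(0.054%) + 1.17% × 2.108 = 2.412%.
On $150,000,000: 0.02412 × $150,000,000 = $3,618,000.

$3,620,000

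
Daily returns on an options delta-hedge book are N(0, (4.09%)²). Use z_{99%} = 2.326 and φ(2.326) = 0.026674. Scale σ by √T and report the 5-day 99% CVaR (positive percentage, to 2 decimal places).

σ_{5d} = 4.09% × √5 = 9.146%.
ES multiplier = φ(z)/(1−α) = 0.026674/0.01 = 2.667.
ES = 9.146% × 2.667 = 24.392%.

24.39%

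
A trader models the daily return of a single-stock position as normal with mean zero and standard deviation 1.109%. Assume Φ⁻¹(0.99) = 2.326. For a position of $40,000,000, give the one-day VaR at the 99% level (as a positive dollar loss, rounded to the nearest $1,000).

VaR = z·σ = 2.326 × 1.109% = 2.580%.
On $40,000,000: 0.02580 × $40,000,000 = $1,032,000.

$1,032,000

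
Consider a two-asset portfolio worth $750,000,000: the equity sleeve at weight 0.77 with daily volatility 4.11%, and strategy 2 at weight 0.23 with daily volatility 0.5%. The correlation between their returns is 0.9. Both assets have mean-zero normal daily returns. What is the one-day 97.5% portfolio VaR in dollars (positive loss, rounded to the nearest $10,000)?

$48,050,000

σ_p² = 0.77²·4.11² + 0.23²·0.5² + 2·0.9·0.77·0.23·4.11·0.5 = 10.6836 (%²).
σ_p = √10.6836 = 3.269%.
At 97.5%, z = 1.960.
VaR = 1.960 × 3.269% = 6.407%; on $750,000,000 that is $48,052,500.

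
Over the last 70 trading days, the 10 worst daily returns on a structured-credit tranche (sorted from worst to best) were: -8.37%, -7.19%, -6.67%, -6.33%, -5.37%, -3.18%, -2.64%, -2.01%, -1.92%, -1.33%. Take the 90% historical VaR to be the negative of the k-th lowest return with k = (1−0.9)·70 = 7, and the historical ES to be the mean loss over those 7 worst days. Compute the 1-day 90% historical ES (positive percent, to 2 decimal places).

5.68%

The 7 worst returns sum to -39.75%.
ES = −(-39.75%) / 7 = 5.6785…% ≈ 5.68%.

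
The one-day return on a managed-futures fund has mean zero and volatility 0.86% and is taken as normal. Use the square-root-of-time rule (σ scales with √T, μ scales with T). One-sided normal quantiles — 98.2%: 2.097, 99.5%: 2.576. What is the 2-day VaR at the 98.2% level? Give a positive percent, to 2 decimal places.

2.55%

σ_{2d} = 0.86% × √2 = 1.216%.
VaR = 2.097 × 1.216% = 2.550%.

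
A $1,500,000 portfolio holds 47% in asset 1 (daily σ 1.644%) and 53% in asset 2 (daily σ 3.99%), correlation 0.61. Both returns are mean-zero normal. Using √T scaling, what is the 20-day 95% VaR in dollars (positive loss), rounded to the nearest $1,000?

σ_p = √(0.47²·1.644² + 0.53²·3.99² + 2·0.61·0.47·0.53·1.644·3.99) = 2.658%.
σ_{20d} = 2.658% × √20 = 11.887%.
z(95%) = 1.645.
VaR = 1.645 × 11.887% = 19.554%; on $1,500,000 that is $293,310.

$293,000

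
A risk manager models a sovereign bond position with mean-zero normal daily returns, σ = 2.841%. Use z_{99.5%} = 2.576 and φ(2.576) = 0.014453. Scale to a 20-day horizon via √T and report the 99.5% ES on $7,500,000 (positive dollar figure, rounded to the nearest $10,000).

$2,750,000

σ_{20d} = 2.841% × √20 = 12.705%.
ES multiplier = φ(z)/(1−α) = 0.014453/0.005 = 2.891.
ES = 12.705% × 2.891 = 36.730%; on $7,500,000: $2,754,750.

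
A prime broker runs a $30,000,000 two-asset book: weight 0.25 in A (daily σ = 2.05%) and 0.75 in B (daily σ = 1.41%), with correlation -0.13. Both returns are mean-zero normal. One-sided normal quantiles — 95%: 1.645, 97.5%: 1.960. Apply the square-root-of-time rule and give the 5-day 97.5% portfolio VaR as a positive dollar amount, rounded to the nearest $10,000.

$1,460,000

σ_p = √(0.25²·2.05² + 0.75²·1.41² + 2·-0.13·0.25·0.75·2.05·1.41) = 1.114%.
σ_{5d} = 1.114% × √5 = 2.491%.
VaR = 1.960 × 2.491% = 4.882%; on $30,000,000 that is $1,464,600.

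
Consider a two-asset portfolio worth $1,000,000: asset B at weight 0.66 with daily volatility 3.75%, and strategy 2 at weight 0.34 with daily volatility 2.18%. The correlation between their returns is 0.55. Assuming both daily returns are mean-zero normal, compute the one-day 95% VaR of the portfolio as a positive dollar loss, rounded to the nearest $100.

$48,500

σ_p² = 0.66²·3.75² + 0.34²·2.18² + 2·0.55·0.66·0.34·3.75·2.18 = 8.6929 (%²).
σ_p = √8.6929 = 2.948%.
At 95%, z = 1.645.
VaR = 1.645 × 2.948% = 4.849%; on $1,000,000 that is $48,490.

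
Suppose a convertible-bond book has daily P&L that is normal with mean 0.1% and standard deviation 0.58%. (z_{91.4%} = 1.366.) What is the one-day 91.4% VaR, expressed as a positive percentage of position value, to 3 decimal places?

VaR = −μ + z·σ = −(0.1%) + 1.366 × 0.58% = 0.692%.

0.692%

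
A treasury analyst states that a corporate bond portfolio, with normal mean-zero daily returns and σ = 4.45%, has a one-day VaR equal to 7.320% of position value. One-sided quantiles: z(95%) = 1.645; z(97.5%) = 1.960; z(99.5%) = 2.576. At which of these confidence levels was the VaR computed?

95%

Implied z = VaR/σ = 7.320 / 4.45 = 1.645.
This matches z(95%) = 1.645.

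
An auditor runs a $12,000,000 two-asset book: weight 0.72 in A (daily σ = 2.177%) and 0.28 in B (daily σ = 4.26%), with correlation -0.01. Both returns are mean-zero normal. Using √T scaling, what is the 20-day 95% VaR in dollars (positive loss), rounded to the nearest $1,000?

$1,730,000

σ_p = √(0.72²·2.177² + 0.28²·4.26² + 2·-0.01·0.72·0.28·2.177·4.26) = 1.960%.
σ_{20d} = 1.960% × √20 = 8.765%.
z(95%) = 1.645.
VaR = 1.645 × 8.765% = 14.418%; on $12,000,000 that is $1,730,160.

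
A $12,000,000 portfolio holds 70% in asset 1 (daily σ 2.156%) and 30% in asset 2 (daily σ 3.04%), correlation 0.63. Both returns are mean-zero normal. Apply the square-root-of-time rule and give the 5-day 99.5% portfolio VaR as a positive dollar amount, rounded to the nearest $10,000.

$1,520,000

σ_p = √(0.7²·2.156² + 0.3²·3.04² + 2·0.63·0.7·0.3·2.156·3.04) = 2.201%.
σ_{5d} = 2.201% × √5 = 4.922%.
z(99.5%) = 2.576.
VaR = 2.576 × 4.922% = 12.679%; on $12,000,000 that is $1,521,480.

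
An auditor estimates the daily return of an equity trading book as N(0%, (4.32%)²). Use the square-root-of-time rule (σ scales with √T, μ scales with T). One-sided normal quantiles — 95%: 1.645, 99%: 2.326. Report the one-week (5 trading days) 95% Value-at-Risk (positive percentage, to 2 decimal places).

σ_{5d} = 4.32% × √5 = 9.660%.
VaR = 1.645 × 9.660% = 15.891%.

15.89%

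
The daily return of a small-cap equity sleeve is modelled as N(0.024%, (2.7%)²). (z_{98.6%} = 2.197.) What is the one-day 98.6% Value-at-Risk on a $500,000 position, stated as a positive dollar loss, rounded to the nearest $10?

$29,540

VaR = −μ + z·σ = −(0.024%) + 2.197 × 2.7% = 5.908%.
On $500,000: 0.05908 × $500,000 = $29,540.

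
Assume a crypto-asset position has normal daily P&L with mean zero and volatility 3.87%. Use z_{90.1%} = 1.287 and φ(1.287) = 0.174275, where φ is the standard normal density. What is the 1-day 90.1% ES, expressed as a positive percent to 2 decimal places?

Tail multiplier: φ(z)/(1−α) = 0.174275 / 0.099 = 1.760.
ES = 3.87% × 1.760 = 6.811%.

6.81%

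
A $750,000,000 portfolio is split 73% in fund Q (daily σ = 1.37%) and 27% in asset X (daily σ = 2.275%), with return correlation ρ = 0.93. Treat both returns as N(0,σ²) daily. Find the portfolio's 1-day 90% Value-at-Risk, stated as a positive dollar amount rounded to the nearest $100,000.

σ_p² = 0.73²·1.37² + 0.27²·2.275² + 2·0.93·0.73·0.27·1.37·2.275 = 2.5201 (%²).
σ_p = √2.5201 = 1.587%.
At 90%, z = 1.282.
VaR = 1.282 × 1.587% = 2.035%; on $750,000,000 that is $15,262,500.

$15,300,000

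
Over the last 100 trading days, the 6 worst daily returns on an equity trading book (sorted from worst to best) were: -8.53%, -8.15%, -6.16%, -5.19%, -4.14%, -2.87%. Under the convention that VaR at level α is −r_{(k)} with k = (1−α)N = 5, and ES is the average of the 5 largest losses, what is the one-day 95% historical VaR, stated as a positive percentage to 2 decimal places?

4.14%

k = 5; the 5th lowest return is -4.14%, so VaR = 4.14%.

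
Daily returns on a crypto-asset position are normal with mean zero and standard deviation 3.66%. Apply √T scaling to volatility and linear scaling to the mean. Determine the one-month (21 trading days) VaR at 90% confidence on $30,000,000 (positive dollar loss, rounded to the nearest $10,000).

At 90%, z = 1.282.
σ_{21d} = 3.66% × √21 = 16.772%.
VaR = 1.282 × 16.772% = 21.502%.
On $30,000,000: 0.21502 × $30,000,000 = $6,450,600.

$6,450,000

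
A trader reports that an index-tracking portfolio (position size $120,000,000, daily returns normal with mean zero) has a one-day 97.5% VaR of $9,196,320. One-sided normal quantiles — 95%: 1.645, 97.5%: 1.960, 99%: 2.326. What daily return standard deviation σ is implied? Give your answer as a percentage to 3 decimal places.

3.910%

VaR as a fraction: $9,196,320 / $120,000,000 = 7.664%.
σ = VaR / z = 7.664% / 1.960 = 3.910%.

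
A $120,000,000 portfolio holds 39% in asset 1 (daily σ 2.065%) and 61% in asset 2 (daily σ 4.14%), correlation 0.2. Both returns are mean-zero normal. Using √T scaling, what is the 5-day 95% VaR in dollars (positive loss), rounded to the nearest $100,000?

σ_p = √(0.39²·2.065² + 0.61²·4.14² + 2·0.2·0.39·0.61·2.065·4.14) = 2.800%.
σ_{5d} = 2.800% × √5 = 6.261%.
z(95%) = 1.645.
VaR = 1.645 × 6.261% = 10.299%; on $120,000,000 that is $12,358,800.

$12,400,000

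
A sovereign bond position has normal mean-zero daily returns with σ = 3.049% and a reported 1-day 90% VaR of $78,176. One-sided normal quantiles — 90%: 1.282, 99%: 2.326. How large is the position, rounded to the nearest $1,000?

VaR as a fraction of value: z·σ = 1.282 × 3.049% = 3.90882%.
Position = $78,176 / 0.0390882 = $1,999,991.

$2,000,000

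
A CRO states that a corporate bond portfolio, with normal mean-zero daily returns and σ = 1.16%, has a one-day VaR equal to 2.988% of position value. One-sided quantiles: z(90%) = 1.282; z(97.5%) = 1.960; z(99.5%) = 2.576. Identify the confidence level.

99.5%

Implied z = VaR/σ = 2.988 / 1.16 = 2.576.
This matches z(99.5%) = 2.576.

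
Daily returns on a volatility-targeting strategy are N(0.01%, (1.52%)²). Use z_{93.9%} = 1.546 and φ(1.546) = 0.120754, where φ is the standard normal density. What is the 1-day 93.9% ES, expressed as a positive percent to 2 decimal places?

Tail multiplier: φ(z)/(1−α) = 0.120754 / 0.061 = 1.980.
ES = −(0.01%) + 1.52% × 1.980 = 3.000%.

3.00%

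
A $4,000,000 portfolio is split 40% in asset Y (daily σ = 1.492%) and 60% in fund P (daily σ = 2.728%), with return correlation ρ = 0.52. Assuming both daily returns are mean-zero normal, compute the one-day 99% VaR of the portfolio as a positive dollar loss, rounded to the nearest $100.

σ_p² = 0.4²·1.492² + 0.6²·2.728² + 2·0.52·0.4·0.6·1.492·2.728 = 4.0512 (%²).
σ_p = √4.0512 = 2.013%.
At 99%, z = 2.326.
VaR = 2.326 × 2.013% = 4.682%; on $4,000,000 that is $187,280.

$187,300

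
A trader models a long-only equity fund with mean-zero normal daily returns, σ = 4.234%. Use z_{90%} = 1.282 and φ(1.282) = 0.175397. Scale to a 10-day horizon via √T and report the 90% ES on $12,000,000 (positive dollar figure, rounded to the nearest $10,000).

σ_{10d} = 4.234% × √10 = 13.389%.
ES multiplier = φ(z)/(1−α) = 0.175397/0.1 = 1.754.
ES = 13.389% × 1.754 = 23.484%; on $12,000,000: $2,818,080.

$2,820,000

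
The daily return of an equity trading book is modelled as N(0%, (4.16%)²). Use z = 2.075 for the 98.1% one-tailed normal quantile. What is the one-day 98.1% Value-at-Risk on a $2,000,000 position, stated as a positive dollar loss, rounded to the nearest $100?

$172,600

VaR = z·σ = 2.075 × 4.16% = 8.632%.
On $2,000,000: 0.08632 × $2,000,000 = $172,640.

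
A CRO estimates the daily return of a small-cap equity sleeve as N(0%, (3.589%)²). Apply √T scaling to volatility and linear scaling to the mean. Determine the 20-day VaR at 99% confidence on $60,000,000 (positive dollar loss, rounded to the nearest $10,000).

At 99%, z = 2.326.
σ_{20d} = 3.589% × √20 = 16.050%.
VaR = 2.326 × 16.050% = 37.332%.
On $60,000,000: 0.37332 × $60,000,000 = $22,399,200.

$22,400,000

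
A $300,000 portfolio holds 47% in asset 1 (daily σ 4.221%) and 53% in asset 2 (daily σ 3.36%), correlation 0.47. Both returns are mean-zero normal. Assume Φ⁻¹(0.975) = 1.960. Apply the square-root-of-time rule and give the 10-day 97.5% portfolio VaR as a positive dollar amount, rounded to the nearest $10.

$60,040

σ_p = √(0.47²·4.221² + 0.53²·3.36² + 2·0.47·0.47·0.53·4.221·3.36) = 3.229%.
σ_{10d} = 3.229% × √10 = 10.211%.
VaR = 1.960 × 10.211% = 20.014%; on $300,000 that is $60,042.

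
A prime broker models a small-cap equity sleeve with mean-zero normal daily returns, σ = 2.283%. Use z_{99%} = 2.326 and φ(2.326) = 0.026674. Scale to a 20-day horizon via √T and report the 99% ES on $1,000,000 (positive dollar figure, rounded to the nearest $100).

$272,300

σ_{20d} = 2.283% × √20 = 10.210%.
ES multiplier = φ(z)/(1−α) = 0.026674/0.01 = 2.667.
ES = 10.210% × 2.667 = 27.230%; on $1,000,000: $272,300.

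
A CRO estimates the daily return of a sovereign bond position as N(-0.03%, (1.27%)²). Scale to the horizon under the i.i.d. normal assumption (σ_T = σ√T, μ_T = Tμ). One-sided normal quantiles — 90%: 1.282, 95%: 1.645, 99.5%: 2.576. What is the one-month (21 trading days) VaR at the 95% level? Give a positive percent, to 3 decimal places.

10.204%

σ_{21d} = 1.27% × √21 = 5.820%; μ_{21d} = 21 × -0.03% = -0.630%.
VaR = −(-0.630%) + 1.645 × 5.820% = 10.204%.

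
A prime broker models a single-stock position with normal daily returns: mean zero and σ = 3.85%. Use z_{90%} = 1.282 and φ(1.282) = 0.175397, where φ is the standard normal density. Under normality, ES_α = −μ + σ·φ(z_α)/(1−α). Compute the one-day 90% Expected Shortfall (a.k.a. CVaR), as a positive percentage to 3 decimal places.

6.753%

Tail multiplier: φ(z)/(1−α) = 0.175397 / 0.1 = 1.754.
ES = 3.85% × 1.754 = 6.753%.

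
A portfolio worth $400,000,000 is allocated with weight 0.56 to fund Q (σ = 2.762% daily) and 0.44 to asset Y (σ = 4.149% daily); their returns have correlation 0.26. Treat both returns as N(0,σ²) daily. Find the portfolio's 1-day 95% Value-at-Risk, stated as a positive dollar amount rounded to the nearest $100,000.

σ_p² = 0.56²·2.762² + 0.44²·4.149² + 2·0.26·0.56·0.44·2.762·4.149 = 7.1933 (%²).
σ_p = √7.1933 = 2.682%.
At 95%, z = 1.645.
VaR = 1.645 × 2.682% = 4.412%; on $400,000,000 that is $17,648,000.

$17,600,000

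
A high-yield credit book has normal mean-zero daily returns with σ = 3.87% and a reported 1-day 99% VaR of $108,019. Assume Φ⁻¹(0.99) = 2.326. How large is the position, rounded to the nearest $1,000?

VaR as a fraction of value: z·σ = 2.326 × 3.87% = 9.00162%.
Position = $108,019 / 0.0900162 = $1,199,995.

$1,200,000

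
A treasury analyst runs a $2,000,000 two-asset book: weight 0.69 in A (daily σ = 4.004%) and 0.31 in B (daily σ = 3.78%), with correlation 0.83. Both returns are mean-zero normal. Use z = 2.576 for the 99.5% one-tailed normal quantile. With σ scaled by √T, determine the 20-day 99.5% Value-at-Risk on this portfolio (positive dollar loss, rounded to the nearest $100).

σ_p = √(0.69²·4.004² + 0.31²·3.78² + 2·0.83·0.69·0.31·4.004·3.78) = 3.792%.
σ_{20d} = 3.792% × √20 = 16.958%.
VaR = 2.576 × 16.958% = 43.684%; on $2,000,000 that is $873,680.

$873,700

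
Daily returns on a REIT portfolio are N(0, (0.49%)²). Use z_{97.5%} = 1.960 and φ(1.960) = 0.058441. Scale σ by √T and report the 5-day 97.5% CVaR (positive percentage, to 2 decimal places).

σ_{5d} = 0.49% × √5 = 1.096%.
ES multiplier = φ(z)/(1−α) = 0.058441/0.025 = 2.338.
ES = 1.096% × 2.338 = 2.562%.

2.56%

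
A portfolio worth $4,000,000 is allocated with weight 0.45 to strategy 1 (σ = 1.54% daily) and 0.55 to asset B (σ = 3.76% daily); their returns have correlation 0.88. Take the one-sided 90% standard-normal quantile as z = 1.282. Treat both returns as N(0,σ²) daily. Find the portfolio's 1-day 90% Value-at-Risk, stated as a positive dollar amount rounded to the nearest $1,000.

$138,000

σ_p² = 0.45²·1.54² + 0.55²·3.76² + 2·0.88·0.45·0.55·1.54·3.76 = 7.2792 (%²).
σ_p = √7.2792 = 2.698%.
VaR = 1.282 × 2.698% = 3.459%; on $4,000,000 that is $138,360.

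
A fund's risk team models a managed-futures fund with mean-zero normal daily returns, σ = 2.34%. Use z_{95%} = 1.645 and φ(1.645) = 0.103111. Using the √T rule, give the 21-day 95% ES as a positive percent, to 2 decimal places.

22.11%

σ_{21d} = 2.34% × √21 = 10.723%.
ES multiplier = φ(z)/(1−α) = 0.103111/0.05 = 2.062.
ES = 10.723% × 2.062 = 22.111%.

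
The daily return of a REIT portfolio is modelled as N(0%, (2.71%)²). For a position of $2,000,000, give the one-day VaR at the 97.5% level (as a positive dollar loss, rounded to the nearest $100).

At 97.5% one-sided, z = 1.960.
VaR = z·σ = 1.960 × 2.71% = 5.312%.
On $2,000,000: 0.05312 × $2,000,000 = $106,240.

$106,200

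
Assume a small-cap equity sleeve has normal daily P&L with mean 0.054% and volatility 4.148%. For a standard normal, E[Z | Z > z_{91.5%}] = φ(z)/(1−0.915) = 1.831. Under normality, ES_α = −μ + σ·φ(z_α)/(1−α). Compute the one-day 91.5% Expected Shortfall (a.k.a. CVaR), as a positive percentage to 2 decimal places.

7.54%

ES = −(0.054%) + 4.148% × 1.831 = 7.541%.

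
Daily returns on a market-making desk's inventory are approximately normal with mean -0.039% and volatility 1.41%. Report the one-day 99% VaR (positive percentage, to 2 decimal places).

At 99% one-sided, z = 2.326.
VaR = −μ + z·σ = −(-0.039%) + 2.326 × 1.41% = 3.319%.

3.32%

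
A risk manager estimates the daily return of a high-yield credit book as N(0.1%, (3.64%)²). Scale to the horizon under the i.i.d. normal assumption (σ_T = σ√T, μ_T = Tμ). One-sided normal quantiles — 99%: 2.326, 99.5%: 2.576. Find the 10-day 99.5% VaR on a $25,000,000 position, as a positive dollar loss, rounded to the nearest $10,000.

$7,160,000

σ_{10d} = 3.64% × √10 = 11.511%; μ_{10d} = 10 × 0.1% = 1.000%.
VaR = −(1.000%) + 2.576 × 11.511% = 28.652%.
On $25,000,000: 0.28652 × $25,000,000 = $7,163,000.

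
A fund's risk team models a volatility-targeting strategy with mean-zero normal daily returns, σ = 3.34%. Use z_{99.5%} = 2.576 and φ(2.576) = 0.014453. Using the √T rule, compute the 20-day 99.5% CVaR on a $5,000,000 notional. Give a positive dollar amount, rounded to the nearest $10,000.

σ_{20d} = 3.34% × √20 = 14.937%.
ES multiplier = φ(z)/(1−α) = 0.014453/0.005 = 2.891.
ES = 14.937% × 2.891 = 43.183%; on $5,000,000: $2,159,150.

$2,160,000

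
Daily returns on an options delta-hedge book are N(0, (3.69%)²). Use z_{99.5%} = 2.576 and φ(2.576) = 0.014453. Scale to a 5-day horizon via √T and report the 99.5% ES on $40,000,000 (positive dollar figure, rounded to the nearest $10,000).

σ_{5d} = 3.69% × √5 = 8.251%.
ES multiplier = φ(z)/(1−α) = 0.014453/0.005 = 2.891.
ES = 8.251% × 2.891 = 23.854%; on $40,000,000: $9,541,600.

$9,540,000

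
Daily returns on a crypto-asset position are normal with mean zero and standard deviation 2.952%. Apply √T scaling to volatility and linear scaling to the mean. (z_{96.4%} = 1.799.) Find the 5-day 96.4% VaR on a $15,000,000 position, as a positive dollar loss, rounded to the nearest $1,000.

$1,781,000

σ_{5d} = 2.952% × √5 = 6.601%.
VaR = 1.799 × 6.601% = 11.875%.
On $15,000,000: 0.11875 × $15,000,000 = $1,781,250.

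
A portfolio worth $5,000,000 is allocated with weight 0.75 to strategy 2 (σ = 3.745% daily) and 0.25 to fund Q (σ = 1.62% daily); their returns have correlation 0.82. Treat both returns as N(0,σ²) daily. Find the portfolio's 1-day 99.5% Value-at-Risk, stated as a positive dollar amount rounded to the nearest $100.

$405,600

σ_p² = 0.75²·3.745² + 0.25²·1.62² + 2·0.82·0.75·0.25·3.745·1.62 = 9.9187 (%²).
σ_p = √9.9187 = 3.149%.
At 99.5%, z = 2.576.
VaR = 2.576 × 3.149% = 8.112%; on $5,000,000 that is $405,600.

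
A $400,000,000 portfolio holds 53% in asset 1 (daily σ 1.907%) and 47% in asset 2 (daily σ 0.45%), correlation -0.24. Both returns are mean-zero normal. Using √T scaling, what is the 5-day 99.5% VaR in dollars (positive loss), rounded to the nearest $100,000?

$22,600,000

σ_p = √(0.53²·1.907² + 0.47²·0.45² + 2·-0.24·0.53·0.47·1.907·0.45) = 0.982%.
σ_{5d} = 0.982% × √5 = 2.196%.
z(99.5%) = 2.576.
VaR = 2.576 × 2.196% = 5.657%; on $400,000,000 that is $22,628,000.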